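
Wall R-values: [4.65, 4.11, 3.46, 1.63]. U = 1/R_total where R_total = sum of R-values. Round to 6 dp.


R_total = 4.65 + 4.11 + 3.46 + 1.63 = 13.85
U = 1/13.85 = 0.072202

0.072202


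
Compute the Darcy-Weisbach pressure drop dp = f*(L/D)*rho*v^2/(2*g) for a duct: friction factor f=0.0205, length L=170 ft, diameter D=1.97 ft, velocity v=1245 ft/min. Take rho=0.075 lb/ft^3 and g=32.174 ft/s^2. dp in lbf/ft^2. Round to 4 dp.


v_fps = 1245/60 = 20.75 ft/s
dp = 0.0205*(170/1.97)*0.075*20.75^2/(2*32.174) = 0.8878 lbf/ft^2

0.8878 lbf/ft^2


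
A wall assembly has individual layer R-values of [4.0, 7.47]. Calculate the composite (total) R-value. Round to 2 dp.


R_total = 4.0 + 7.47 = 11.47

11.47


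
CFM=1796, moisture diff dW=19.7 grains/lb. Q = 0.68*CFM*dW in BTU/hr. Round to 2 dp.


Q = 0.68 * 1796 * 19.7 = 24059.22 BTU/hr

24059.22 BTU/hr


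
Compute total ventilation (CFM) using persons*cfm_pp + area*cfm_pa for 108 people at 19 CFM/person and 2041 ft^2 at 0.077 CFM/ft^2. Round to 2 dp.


Total = 108*19 + 2041*0.077 = 2209.16 CFM

2209.16 CFM


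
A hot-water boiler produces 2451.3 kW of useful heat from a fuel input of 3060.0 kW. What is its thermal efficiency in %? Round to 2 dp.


eta = (2451.3/3060.0)*100 = 80.11 %

80.11 %


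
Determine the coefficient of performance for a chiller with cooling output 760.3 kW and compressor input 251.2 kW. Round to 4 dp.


COP = 760.3 / 251.2 = 3.0267

3.0267


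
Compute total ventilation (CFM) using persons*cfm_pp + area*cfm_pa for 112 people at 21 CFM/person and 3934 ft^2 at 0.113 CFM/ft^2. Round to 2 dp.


Total = 112*21 + 3934*0.113 = 2796.54 CFM

2796.54 CFM


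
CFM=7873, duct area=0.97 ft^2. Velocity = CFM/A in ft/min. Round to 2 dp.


V = 7873 / 0.97 = 8116.49 ft/min

8116.49 ft/min


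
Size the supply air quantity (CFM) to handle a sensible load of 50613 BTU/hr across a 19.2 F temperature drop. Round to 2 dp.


CFM = 50613 / (1.08 * 19.2) = 2440.83

2440.83 CFM


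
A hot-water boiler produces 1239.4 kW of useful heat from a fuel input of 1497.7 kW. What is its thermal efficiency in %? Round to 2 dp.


eta = (1239.4/1497.7)*100 = 82.75 %

82.75 %


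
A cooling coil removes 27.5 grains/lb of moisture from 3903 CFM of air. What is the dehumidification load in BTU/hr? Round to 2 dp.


Q = 0.68 * 3903 * 27.5 = 72986.10 BTU/hr

72986.10 BTU/hr


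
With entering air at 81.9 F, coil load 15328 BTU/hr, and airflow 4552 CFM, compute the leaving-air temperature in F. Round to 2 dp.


dT = 15328/(1.08*4552) = 3.1179
T_leave = 81.9 - 3.1179 = 78.78 F

78.78 F


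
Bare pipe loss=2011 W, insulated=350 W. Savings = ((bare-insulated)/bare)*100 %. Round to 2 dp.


Savings = ((2011-350)/2011)*100 = 82.60 %

82.60 %


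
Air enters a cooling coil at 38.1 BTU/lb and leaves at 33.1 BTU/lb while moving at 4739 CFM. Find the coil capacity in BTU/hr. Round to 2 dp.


Q = 4.5 * 4739 * (38.1 - 33.1) = 106627.50 BTU/hr

106627.50 BTU/hr


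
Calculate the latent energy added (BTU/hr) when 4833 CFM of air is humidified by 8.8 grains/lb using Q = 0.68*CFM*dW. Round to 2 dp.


Q = 0.68 * 4833 * 8.8 = 28920.67 BTU/hr

28920.67 BTU/hr


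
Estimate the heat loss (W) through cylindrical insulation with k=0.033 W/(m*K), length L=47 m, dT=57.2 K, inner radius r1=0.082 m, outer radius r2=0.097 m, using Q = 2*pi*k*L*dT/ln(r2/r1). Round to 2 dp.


Q = 2*pi*0.033*47*57.2/ln(0.097/0.082) = 3318.18 W

3318.18 W


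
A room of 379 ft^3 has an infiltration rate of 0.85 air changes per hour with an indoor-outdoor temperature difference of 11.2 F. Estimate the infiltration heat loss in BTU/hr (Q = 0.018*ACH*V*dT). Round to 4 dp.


Q = 0.018 * 0.85 * 379 * 11.2 = 64.9454 BTU/hr

64.9454 BTU/hr


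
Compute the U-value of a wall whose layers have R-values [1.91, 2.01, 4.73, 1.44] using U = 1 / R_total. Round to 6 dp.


R_total = 1.91 + 2.01 + 4.73 + 1.44 = 10.09
U = 1/10.09 = 0.099108

0.099108


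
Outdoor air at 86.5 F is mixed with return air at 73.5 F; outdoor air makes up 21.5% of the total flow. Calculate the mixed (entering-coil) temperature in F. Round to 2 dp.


T_mix = 73.5 + (21.5/100)*(86.5-73.5) = 76.30 F

76.30 F


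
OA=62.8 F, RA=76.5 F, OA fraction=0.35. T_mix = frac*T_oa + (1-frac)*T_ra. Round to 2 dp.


T_mix = 0.35*62.8 + 0.65*76.5 = 71.71 F

71.71 F


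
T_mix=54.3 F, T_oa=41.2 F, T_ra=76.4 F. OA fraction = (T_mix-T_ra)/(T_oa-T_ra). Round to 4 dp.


frac = (54.3 - 76.4) / (41.2 - 76.4) = 0.6278

0.6278


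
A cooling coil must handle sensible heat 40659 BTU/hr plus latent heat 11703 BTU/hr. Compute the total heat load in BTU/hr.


Qt = 40659 + 11703 = 52362 BTU/hr

52362 BTU/hr


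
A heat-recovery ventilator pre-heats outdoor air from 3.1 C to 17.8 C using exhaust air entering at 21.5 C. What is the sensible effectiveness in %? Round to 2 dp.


eff = (17.8-3.1)/(21.5-3.1)*100 = 79.89 %

79.89 %


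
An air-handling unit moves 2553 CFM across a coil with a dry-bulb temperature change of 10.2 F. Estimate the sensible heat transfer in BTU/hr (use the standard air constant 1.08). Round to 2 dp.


Q = 1.08 * 2553 * 10.2 = 28123.85 BTU/hr

28123.85 BTU/hr


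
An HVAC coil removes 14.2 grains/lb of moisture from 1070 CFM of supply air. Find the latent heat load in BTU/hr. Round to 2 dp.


Q = 0.68 * 1070 * 14.2 = 10331.92 BTU/hr

10331.92 BTU/hr


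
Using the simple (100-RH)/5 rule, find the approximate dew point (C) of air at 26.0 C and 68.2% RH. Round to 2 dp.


Td = 26.0 - (100-68.2)/5 = 19.64 C

19.64 C


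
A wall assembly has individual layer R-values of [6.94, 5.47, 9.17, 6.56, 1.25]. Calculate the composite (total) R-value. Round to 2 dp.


R_total = 6.94 + 5.47 + 9.17 + 6.56 + 1.25 = 29.39

29.39


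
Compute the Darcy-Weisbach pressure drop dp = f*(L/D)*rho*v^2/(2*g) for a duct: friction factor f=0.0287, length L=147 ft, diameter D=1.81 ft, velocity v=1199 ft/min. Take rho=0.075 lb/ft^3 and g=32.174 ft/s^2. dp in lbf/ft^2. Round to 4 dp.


v_fps = 1199/60 = 19.9833 ft/s
dp = 0.0287*(147/1.81)*0.075*19.9833^2/(2*32.174) = 1.0849 lbf/ft^2

1.0849 lbf/ft^2


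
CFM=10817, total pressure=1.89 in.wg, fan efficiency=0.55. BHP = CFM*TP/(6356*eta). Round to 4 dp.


BHP = 10817 * 1.89 / (6356 * 0.55) = 5.8482 hp

5.8482 hp


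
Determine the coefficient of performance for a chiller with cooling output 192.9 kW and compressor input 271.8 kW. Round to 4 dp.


COP = 192.9 / 271.8 = 0.7097

0.7097


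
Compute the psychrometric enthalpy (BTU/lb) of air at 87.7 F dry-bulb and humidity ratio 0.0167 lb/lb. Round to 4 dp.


h = 0.24*87.7 + 0.0167*(1061+0.444*87.7) = 39.4170 BTU/lb

39.4170 BTU/lb


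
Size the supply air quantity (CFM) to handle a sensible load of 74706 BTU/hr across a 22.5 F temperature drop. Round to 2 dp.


CFM = 74706 / (1.08 * 22.5) = 3074.32

3074.32 CFM


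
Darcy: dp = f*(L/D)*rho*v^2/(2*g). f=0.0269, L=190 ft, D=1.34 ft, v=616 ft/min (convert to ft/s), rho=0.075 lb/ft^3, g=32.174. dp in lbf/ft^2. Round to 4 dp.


v_fps = 616/60 = 10.2667 ft/s
dp = 0.0269*(190/1.34)*0.075*10.2667^2/(2*32.174) = 0.4686 lbf/ft^2

0.4686 lbf/ft^2


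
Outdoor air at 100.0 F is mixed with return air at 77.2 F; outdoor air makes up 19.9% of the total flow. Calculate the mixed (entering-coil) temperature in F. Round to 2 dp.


T_mix = 77.2 + (19.9/100)*(100.0-77.2) = 81.74 F

81.74 F


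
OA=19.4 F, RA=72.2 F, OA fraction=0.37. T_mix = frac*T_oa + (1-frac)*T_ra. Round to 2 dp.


T_mix = 0.37*19.4 + 0.63*72.2 = 52.66 F

52.66 F


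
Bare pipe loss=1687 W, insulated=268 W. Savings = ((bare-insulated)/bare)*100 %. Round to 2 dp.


Savings = ((1687-268)/1687)*100 = 84.11 %

84.11 %


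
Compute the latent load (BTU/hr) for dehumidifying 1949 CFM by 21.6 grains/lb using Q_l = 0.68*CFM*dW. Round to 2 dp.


Q = 0.68 * 1949 * 21.6 = 28626.91 BTU/hr

28626.91 BTU/hr


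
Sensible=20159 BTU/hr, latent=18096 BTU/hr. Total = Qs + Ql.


Qt = 20159 + 18096 = 38255 BTU/hr

38255 BTU/hr


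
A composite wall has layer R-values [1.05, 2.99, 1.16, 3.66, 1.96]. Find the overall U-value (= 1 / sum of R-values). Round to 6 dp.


R_total = 1.05 + 2.99 + 1.16 + 3.66 + 1.96 = 10.82
U = 1/10.82 = 0.092421

0.092421


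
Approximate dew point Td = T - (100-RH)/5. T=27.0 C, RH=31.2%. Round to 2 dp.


Td = 27.0 - (100-31.2)/5 = 13.24 C

13.24 C


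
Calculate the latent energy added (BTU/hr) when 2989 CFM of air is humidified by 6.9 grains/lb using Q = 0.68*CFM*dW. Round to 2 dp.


Q = 0.68 * 2989 * 6.9 = 14024.39 BTU/hr

14024.39 BTU/hr


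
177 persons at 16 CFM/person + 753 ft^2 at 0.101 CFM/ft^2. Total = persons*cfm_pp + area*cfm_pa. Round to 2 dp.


Total = 177*16 + 753*0.101 = 2908.05 CFM

2908.05 CFM


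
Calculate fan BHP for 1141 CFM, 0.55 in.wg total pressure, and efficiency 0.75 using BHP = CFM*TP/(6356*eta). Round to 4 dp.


BHP = 1141 * 0.55 / (6356 * 0.75) = 0.1316 hp

0.1316 hp


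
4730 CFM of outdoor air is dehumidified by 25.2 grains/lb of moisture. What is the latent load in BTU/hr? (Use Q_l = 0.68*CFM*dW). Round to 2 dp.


Q = 0.68 * 4730 * 25.2 = 81053.28 BTU/hr

81053.28 BTU/hr


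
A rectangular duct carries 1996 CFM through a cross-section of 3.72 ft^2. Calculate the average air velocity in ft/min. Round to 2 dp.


V = 1996 / 3.72 = 536.56 ft/min

536.56 ft/min


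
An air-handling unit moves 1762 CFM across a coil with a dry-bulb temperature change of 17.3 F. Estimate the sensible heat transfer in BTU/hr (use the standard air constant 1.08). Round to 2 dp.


Q = 1.08 * 1762 * 17.3 = 32921.21 BTU/hr

32921.21 BTU/hr


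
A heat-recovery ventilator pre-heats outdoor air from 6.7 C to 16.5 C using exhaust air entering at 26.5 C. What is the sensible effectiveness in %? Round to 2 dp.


eff = (16.5-6.7)/(26.5-6.7)*100 = 49.49 %

49.49 %


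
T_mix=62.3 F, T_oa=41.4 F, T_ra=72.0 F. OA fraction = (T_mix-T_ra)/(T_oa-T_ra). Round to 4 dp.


frac = (62.3 - 72.0) / (41.4 - 72.0) = 0.3170

0.3170


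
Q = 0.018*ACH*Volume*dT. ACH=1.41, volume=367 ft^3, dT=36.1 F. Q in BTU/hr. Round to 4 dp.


Q = 0.018 * 1.41 * 367 * 36.1 = 336.2520 BTU/hr

336.2520 BTU/hr


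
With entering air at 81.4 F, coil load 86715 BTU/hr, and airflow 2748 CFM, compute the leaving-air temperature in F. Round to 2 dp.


dT = 86715/(1.08*2748) = 29.2182
T_leave = 81.4 - 29.2182 = 52.18 F

52.18 F


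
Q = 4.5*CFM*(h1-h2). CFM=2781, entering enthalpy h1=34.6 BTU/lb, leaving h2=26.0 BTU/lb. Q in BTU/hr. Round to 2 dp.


Q = 4.5 * 2781 * (34.6 - 26.0) = 107624.70 BTU/hr

107624.70 BTU/hr


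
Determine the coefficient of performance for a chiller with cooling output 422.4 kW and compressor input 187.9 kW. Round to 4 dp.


COP = 422.4 / 187.9 = 2.2480

2.2480


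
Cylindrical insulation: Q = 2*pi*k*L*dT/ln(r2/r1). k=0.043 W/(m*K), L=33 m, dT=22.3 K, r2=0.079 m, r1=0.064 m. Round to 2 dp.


Q = 2*pi*0.043*33*22.3/ln(0.079/0.064) = 944.24 W

944.24 W


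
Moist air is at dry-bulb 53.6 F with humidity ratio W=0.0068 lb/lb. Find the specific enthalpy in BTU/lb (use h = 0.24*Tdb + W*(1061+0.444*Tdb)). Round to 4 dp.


h = 0.24*53.6 + 0.0068*(1061+0.444*53.6) = 20.2406 BTU/lb

20.2406 BTU/lb


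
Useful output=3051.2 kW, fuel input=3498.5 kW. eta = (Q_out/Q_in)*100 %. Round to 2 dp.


eta = (3051.2/3498.5)*100 = 87.21 %

87.21 %


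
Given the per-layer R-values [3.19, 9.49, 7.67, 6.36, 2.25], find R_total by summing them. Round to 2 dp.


R_total = 3.19 + 9.49 + 7.67 + 6.36 + 2.25 = 28.96

28.96


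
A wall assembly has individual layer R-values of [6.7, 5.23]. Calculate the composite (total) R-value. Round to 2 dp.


R_total = 6.7 + 5.23 = 11.93

11.93


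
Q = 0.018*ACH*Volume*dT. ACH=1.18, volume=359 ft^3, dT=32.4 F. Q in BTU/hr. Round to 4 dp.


Q = 0.018 * 1.18 * 359 * 32.4 = 247.0552 BTU/hr

247.0552 BTU/hr


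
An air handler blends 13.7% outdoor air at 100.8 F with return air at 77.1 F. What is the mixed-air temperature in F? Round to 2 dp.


T_mix = 77.1 + (13.7/100)*(100.8-77.1) = 80.35 F

80.35 F


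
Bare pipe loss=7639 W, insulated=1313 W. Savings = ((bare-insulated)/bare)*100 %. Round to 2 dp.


Savings = ((7639-1313)/7639)*100 = 82.81 %

82.81 %


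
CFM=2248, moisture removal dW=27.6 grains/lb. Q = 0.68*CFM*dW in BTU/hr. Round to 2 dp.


Q = 0.68 * 2248 * 27.6 = 42190.46 BTU/hr

42190.46 BTU/hr


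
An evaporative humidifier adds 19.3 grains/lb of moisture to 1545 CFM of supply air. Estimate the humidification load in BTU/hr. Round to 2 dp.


Q = 0.68 * 1545 * 19.3 = 20276.58 BTU/hr

20276.58 BTU/hr


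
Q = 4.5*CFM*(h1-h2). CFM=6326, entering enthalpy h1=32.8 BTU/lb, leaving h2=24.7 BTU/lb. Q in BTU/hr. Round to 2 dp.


Q = 4.5 * 6326 * (32.8 - 24.7) = 230582.70 BTU/hr

230582.70 BTU/hr


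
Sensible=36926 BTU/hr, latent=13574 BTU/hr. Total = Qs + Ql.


Qt = 36926 + 13574 = 50500 BTU/hr

50500 BTU/hr


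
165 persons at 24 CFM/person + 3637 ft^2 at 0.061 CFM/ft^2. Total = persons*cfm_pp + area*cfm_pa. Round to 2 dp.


Total = 165*24 + 3637*0.061 = 4181.86 CFM

4181.86 CFM


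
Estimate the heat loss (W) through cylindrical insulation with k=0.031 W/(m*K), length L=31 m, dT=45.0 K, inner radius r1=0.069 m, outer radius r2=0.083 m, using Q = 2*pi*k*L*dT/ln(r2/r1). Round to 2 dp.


Q = 2*pi*0.031*31*45.0/ln(0.083/0.069) = 1470.85 W

1470.85 W


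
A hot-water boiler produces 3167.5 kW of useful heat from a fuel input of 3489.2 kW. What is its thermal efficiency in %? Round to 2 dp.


eta = (3167.5/3489.2)*100 = 90.78 %

90.78 %


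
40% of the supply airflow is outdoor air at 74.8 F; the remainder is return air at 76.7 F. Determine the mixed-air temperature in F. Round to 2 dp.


T_mix = 0.4*74.8 + 0.6*76.7 = 75.94 F

75.94 F


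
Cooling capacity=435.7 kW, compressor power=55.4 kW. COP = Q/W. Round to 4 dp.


COP = 435.7 / 55.4 = 7.8646

7.8646


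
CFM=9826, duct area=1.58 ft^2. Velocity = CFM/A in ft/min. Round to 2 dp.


V = 9826 / 1.58 = 6218.99 ft/min

6218.99 ft/min


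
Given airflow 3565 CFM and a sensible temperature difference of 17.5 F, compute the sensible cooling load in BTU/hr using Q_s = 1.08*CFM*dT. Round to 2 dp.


Q = 1.08 * 3565 * 17.5 = 67378.50 BTU/hr

67378.50 BTU/hr


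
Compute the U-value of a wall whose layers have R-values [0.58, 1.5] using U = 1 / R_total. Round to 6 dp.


R_total = 0.58 + 1.5 = 2.08
U = 1/2.08 = 0.480769

0.480769


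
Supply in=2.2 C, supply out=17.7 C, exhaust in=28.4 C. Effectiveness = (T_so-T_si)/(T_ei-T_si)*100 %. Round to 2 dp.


eff = (17.7-2.2)/(28.4-2.2)*100 = 59.16 %

59.16 %


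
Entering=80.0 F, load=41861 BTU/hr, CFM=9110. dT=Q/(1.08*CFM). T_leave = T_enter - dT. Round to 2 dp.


dT = 41861/(1.08*9110) = 4.2547
T_leave = 80.0 - 4.2547 = 75.75 F

75.75 F


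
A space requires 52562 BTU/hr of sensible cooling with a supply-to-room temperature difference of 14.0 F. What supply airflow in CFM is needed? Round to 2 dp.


CFM = 52562 / (1.08 * 14.0) = 3476.32

3476.32 CFM


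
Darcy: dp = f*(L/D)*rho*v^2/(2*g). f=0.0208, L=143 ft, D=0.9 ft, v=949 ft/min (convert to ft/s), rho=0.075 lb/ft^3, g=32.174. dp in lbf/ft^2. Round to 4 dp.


v_fps = 949/60 = 15.8167 ft/s
dp = 0.0208*(143/0.9)*0.075*15.8167^2/(2*32.174) = 0.9636 lbf/ft^2

0.9636 lbf/ft^2


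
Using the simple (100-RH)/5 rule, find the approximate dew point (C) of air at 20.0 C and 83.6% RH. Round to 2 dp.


Td = 20.0 - (100-83.6)/5 = 16.72 C

16.72 C


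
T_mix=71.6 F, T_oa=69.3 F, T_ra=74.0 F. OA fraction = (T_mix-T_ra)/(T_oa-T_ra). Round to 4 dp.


frac = (71.6 - 74.0) / (69.3 - 74.0) = 0.5106

0.5106


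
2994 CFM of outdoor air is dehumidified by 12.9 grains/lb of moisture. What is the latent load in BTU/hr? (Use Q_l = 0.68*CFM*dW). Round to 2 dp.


Q = 0.68 * 2994 * 12.9 = 26263.37 BTU/hr

26263.37 BTU/hr


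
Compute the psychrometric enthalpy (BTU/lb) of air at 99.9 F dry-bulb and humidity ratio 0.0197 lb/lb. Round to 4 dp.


h = 0.24*99.9 + 0.0197*(1061+0.444*99.9) = 45.7515 BTU/lb

45.7515 BTU/lb


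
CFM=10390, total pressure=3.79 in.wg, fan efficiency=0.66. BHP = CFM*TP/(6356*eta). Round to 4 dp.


BHP = 10390 * 3.79 / (6356 * 0.66) = 9.3870 hp

9.3870 hp


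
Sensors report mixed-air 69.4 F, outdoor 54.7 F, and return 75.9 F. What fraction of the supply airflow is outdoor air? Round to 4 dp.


frac = (69.4 - 75.9) / (54.7 - 75.9) = 0.3066

0.3066


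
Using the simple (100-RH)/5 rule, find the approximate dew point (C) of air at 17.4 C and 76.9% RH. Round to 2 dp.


Td = 17.4 - (100-76.9)/5 = 12.78 C

12.78 C


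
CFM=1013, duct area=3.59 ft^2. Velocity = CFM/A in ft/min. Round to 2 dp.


V = 1013 / 3.59 = 282.17 ft/min

282.17 ft/min


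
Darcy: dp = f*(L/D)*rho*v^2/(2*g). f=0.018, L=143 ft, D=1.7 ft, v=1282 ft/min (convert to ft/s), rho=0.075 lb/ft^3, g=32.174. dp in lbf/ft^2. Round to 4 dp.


v_fps = 1282/60 = 21.3667 ft/s
dp = 0.018*(143/1.7)*0.075*21.3667^2/(2*32.174) = 0.8057 lbf/ft^2

0.8057 lbf/ft^2


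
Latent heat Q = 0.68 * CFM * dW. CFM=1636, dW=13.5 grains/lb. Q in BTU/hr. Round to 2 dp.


Q = 0.68 * 1636 * 13.5 = 15018.48 BTU/hr

15018.48 BTU/hr


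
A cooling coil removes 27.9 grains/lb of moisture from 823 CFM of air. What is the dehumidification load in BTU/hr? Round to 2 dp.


Q = 0.68 * 823 * 27.9 = 15613.96 BTU/hr

15613.96 BTU/hr


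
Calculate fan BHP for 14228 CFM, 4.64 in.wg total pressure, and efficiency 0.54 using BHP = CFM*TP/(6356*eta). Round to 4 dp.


BHP = 14228 * 4.64 / (6356 * 0.54) = 19.2346 hp

19.2346 hp


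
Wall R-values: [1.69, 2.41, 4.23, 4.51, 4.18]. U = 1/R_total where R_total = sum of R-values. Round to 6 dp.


R_total = 1.69 + 2.41 + 4.23 + 4.51 + 4.18 = 17.02
U = 1/17.02 = 0.058754

0.058754


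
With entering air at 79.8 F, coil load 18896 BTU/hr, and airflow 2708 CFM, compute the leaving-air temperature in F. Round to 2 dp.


dT = 18896/(1.08*2708) = 6.4610
T_leave = 79.8 - 6.4610 = 73.34 F

73.34 F


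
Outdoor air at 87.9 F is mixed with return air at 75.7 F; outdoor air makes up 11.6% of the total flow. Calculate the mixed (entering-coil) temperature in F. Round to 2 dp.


T_mix = 75.7 + (11.6/100)*(87.9-75.7) = 77.12 F

77.12 F


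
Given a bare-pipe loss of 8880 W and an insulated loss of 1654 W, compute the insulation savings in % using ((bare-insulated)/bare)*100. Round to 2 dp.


Savings = ((8880-1654)/8880)*100 = 81.37 %

81.37 %


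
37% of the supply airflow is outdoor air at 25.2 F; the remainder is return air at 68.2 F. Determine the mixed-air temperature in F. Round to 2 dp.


T_mix = 0.37*25.2 + 0.63*68.2 = 52.29 F

52.29 F


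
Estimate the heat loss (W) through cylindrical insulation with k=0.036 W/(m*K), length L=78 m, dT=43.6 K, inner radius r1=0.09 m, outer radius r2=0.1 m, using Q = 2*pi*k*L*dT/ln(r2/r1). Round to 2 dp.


Q = 2*pi*0.036*78*43.6/ln(0.1/0.09) = 7301.05 W

7301.05 W


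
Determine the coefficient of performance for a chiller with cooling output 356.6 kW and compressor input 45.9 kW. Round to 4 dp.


COP = 356.6 / 45.9 = 7.7691

7.7691


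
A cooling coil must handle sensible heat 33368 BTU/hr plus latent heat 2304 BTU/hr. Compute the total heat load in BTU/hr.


Qt = 33368 + 2304 = 35672 BTU/hr

35672 BTU/hr


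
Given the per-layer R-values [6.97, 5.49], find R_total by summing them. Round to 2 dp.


R_total = 6.97 + 5.49 = 12.46

12.46


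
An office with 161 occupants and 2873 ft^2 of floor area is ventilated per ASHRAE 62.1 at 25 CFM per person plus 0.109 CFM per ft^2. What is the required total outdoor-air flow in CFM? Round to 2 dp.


Total = 161*25 + 2873*0.109 = 4338.16 CFM

4338.16 CFM


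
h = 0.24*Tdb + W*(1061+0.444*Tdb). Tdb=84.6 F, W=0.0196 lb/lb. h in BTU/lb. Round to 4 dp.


h = 0.24*84.6 + 0.0196*(1061+0.444*84.6) = 41.8358 BTU/lb

41.8358 BTU/lb


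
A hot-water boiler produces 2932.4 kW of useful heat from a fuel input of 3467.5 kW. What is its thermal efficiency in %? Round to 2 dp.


eta = (2932.4/3467.5)*100 = 84.57 %

84.57 %


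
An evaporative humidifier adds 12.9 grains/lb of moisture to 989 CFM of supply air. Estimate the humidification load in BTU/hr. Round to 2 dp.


Q = 0.68 * 989 * 12.9 = 8675.51 BTU/hr

8675.51 BTU/hr


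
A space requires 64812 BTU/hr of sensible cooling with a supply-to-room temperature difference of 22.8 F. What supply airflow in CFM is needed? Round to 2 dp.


CFM = 64812 / (1.08 * 22.8) = 2632.07

2632.07 CFM


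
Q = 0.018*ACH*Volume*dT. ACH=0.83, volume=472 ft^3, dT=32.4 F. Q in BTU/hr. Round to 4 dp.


Q = 0.018 * 0.83 * 472 * 32.4 = 228.4744 BTU/hr

228.4744 BTU/hr


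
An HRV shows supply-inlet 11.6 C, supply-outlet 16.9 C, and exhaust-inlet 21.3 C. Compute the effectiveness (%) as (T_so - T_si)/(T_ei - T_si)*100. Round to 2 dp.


eff = (16.9-11.6)/(21.3-11.6)*100 = 54.64 %

54.64 %


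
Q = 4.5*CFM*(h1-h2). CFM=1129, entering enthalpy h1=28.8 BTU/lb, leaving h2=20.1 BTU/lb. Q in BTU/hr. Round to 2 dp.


Q = 4.5 * 1129 * (28.8 - 20.1) = 44200.35 BTU/hr

44200.35 BTU/hr


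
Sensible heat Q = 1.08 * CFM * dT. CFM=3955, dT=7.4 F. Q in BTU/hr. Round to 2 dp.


Q = 1.08 * 3955 * 7.4 = 31608.36 BTU/hr

31608.36 BTU/hr


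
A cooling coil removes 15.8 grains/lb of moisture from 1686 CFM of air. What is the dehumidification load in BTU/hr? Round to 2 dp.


Q = 0.68 * 1686 * 15.8 = 18114.38 BTU/hr

18114.38 BTU/hr


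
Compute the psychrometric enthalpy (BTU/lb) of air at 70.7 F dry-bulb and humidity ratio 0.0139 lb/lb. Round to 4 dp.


h = 0.24*70.7 + 0.0139*(1061+0.444*70.7) = 32.1522 BTU/lb

32.1522 BTU/lb


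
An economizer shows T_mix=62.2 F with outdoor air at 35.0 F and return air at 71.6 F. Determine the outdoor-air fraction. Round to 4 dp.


frac = (62.2 - 71.6) / (35.0 - 71.6) = 0.2568

0.2568


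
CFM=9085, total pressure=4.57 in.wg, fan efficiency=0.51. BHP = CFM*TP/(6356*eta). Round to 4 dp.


BHP = 9085 * 4.57 / (6356 * 0.51) = 12.8082 hp

12.8082 hp


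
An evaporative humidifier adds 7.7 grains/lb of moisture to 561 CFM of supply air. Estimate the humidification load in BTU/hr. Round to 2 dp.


Q = 0.68 * 561 * 7.7 = 2937.40 BTU/hr

2937.40 BTU/hr


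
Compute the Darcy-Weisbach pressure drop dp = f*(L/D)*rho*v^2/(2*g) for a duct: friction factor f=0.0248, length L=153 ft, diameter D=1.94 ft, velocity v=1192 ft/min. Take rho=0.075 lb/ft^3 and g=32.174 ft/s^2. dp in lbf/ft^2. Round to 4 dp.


v_fps = 1192/60 = 19.8667 ft/s
dp = 0.0248*(153/1.94)*0.075*19.8667^2/(2*32.174) = 0.8997 lbf/ft^2

0.8997 lbf/ft^2


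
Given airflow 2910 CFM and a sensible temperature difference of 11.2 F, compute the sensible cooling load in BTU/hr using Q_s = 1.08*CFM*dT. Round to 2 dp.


Q = 1.08 * 2910 * 11.2 = 35199.36 BTU/hr

35199.36 BTU/hr


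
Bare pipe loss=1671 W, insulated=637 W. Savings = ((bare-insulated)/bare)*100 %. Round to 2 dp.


Savings = ((1671-637)/1671)*100 = 61.88 %

61.88 %


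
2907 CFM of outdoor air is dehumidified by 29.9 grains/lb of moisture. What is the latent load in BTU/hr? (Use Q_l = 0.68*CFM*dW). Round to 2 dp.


Q = 0.68 * 2907 * 29.9 = 59105.12 BTU/hr

59105.12 BTU/hr


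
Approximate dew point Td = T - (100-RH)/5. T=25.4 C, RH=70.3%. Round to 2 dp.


Td = 25.4 - (100-70.3)/5 = 19.46 C

19.46 C


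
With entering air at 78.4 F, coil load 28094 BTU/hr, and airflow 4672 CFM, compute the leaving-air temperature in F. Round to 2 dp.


dT = 28094/(1.08*4672) = 5.5678
T_leave = 78.4 - 5.5678 = 72.83 F

72.83 F


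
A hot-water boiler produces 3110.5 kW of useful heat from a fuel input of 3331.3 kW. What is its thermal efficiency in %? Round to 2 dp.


eta = (3110.5/3331.3)*100 = 93.37 %

93.37 %


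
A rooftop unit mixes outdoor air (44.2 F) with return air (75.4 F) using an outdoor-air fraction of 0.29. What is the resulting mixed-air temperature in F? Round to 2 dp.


T_mix = 0.29*44.2 + 0.71*75.4 = 66.35 F

66.35 F


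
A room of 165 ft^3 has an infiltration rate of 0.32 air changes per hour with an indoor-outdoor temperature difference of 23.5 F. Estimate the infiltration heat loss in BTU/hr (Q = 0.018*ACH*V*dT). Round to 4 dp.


Q = 0.018 * 0.32 * 165 * 23.5 = 22.3344 BTU/hr

22.3344 BTU/hr


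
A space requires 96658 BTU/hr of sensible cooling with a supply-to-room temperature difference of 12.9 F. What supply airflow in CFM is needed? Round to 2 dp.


CFM = 96658 / (1.08 * 12.9) = 6937.84

6937.84 CFM


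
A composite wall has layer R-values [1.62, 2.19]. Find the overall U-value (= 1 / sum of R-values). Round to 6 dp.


R_total = 1.62 + 2.19 = 3.81
U = 1/3.81 = 0.262467

0.262467


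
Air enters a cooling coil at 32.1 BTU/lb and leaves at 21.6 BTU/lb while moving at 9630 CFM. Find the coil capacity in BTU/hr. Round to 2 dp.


Q = 4.5 * 9630 * (32.1 - 21.6) = 455017.50 BTU/hr

455017.50 BTU/hr


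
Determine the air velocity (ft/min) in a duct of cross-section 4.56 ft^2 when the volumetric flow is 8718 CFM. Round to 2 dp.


V = 8718 / 4.56 = 1911.84 ft/min

1911.84 ft/min


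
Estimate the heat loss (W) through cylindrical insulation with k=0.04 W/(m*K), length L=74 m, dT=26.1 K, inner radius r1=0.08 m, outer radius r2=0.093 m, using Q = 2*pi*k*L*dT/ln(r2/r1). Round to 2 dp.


Q = 2*pi*0.04*74*26.1/ln(0.093/0.08) = 3223.78 W

3223.78 W


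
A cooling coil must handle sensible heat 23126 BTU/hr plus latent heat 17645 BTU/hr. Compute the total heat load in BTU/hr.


Qt = 23126 + 17645 = 40771 BTU/hr

40771 BTU/hr


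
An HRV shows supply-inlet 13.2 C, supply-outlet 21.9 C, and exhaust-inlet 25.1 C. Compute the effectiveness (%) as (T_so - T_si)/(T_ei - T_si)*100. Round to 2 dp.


eff = (21.9-13.2)/(25.1-13.2)*100 = 73.11 %

73.11 %


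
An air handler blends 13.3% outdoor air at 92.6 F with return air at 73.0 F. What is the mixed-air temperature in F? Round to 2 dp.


T_mix = 73.0 + (13.3/100)*(92.6-73.0) = 75.61 F

75.61 F


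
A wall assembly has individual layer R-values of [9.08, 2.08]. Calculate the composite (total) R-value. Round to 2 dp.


R_total = 9.08 + 2.08 = 11.16

11.16


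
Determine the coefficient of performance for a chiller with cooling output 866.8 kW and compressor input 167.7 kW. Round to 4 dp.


COP = 866.8 / 167.7 = 5.1688

5.1688


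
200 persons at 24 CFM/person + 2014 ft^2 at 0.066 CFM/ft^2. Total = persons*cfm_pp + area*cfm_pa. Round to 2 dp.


Total = 200*24 + 2014*0.066 = 4932.92 CFM

4932.92 CFM


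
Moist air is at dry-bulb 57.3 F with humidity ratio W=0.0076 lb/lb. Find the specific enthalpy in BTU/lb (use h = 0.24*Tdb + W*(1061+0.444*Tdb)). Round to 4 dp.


h = 0.24*57.3 + 0.0076*(1061+0.444*57.3) = 22.0090 BTU/lb

22.0090 BTU/lb


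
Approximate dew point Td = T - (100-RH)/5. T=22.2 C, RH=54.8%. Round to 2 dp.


Td = 22.2 - (100-54.8)/5 = 13.16 C

13.16 C


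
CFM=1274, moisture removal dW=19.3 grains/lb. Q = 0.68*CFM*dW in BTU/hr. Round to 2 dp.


Q = 0.68 * 1274 * 19.3 = 16719.98 BTU/hr

16719.98 BTU/hr


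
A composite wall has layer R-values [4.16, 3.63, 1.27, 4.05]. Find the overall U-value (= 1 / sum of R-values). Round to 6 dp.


R_total = 4.16 + 3.63 + 1.27 + 4.05 = 13.11
U = 1/13.11 = 0.076278

0.076278


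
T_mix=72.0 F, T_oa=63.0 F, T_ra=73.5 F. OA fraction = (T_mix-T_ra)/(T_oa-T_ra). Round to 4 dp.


frac = (72.0 - 73.5) / (63.0 - 73.5) = 0.1429

0.1429


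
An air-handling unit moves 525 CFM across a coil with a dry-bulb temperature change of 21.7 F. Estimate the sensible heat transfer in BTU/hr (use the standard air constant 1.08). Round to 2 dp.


Q = 1.08 * 525 * 21.7 = 12303.90 BTU/hr

12303.90 BTU/hr


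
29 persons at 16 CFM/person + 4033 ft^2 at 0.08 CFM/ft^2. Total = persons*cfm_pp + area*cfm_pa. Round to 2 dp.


Total = 29*16 + 4033*0.08 = 786.64 CFM

786.64 CFM


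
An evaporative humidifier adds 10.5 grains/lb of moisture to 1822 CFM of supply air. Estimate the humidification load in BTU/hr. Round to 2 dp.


Q = 0.68 * 1822 * 10.5 = 13009.08 BTU/hr

13009.08 BTU/hr


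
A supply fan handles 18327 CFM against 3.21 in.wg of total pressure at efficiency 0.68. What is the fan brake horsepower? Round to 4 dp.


BHP = 18327 * 3.21 / (6356 * 0.68) = 13.6114 hp

13.6114 hp


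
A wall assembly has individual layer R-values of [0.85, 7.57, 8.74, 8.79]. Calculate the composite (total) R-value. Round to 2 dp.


R_total = 0.85 + 7.57 + 8.74 + 8.79 = 25.95

25.95


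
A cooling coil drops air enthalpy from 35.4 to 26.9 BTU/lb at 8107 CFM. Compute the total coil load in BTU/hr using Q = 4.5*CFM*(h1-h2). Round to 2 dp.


Q = 4.5 * 8107 * (35.4 - 26.9) = 310092.75 BTU/hr

310092.75 BTU/hr


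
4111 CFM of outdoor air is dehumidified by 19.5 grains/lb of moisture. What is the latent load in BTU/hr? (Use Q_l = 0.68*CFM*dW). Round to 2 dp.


Q = 0.68 * 4111 * 19.5 = 54511.86 BTU/hr

54511.86 BTU/hr


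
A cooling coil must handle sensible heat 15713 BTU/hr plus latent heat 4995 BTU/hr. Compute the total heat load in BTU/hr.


Qt = 15713 + 4995 = 20708 BTU/hr

20708 BTU/hr


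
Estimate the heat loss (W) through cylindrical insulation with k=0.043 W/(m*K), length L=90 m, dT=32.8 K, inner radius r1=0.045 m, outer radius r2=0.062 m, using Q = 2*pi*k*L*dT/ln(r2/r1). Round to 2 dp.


Q = 2*pi*0.043*90*32.8/ln(0.062/0.045) = 2488.71 W

2488.71 W


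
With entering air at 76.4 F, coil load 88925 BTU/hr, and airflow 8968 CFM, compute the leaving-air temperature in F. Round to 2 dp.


dT = 88925/(1.08*8968) = 9.1813
T_leave = 76.4 - 9.1813 = 67.22 F

67.22 F


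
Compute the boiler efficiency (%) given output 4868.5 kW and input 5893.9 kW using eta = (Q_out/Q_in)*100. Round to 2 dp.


eta = (4868.5/5893.9)*100 = 82.60 %

82.60 %


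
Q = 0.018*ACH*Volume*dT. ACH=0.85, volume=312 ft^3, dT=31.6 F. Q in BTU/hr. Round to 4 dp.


Q = 0.018 * 0.85 * 312 * 31.6 = 150.8458 BTU/hr

150.8458 BTU/hr


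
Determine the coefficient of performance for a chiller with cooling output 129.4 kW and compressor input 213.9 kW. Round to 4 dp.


COP = 129.4 / 213.9 = 0.6050

0.6050


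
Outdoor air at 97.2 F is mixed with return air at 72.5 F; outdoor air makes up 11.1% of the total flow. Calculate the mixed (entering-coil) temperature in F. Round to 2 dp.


T_mix = 72.5 + (11.1/100)*(97.2-72.5) = 75.24 F

75.24 F


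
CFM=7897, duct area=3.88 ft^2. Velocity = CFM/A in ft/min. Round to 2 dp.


V = 7897 / 3.88 = 2035.31 ft/min

2035.31 ft/min


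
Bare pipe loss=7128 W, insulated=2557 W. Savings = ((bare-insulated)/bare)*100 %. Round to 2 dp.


Savings = ((7128-2557)/7128)*100 = 64.13 %

64.13 %


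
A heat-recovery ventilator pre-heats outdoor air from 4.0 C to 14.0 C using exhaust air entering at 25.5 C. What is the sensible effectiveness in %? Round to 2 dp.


eff = (14.0-4.0)/(25.5-4.0)*100 = 46.51 %

46.51 %


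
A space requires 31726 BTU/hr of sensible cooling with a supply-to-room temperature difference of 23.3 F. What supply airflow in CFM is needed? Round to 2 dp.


CFM = 31726 / (1.08 * 23.3) = 1260.77

1260.77 CFM


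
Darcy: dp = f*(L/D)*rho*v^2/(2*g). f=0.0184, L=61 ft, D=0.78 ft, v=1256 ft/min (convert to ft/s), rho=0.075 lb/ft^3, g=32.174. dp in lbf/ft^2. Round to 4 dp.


v_fps = 1256/60 = 20.9333 ft/s
dp = 0.0184*(61/0.78)*0.075*20.9333^2/(2*32.174) = 0.7349 lbf/ft^2

0.7349 lbf/ft^2


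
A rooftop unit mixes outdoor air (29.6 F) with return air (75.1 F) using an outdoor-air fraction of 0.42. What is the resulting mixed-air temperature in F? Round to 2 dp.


T_mix = 0.42*29.6 + 0.58*75.1 = 55.99 F

55.99 F


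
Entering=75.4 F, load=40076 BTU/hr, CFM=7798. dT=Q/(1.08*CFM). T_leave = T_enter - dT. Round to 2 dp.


dT = 40076/(1.08*7798) = 4.7586
T_leave = 75.4 - 4.7586 = 70.64 F

70.64 F


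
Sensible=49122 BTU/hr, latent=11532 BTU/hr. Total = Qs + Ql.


Qt = 49122 + 11532 = 60654 BTU/hr

60654 BTU/hr


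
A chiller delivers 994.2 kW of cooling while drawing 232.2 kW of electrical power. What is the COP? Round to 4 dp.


COP = 994.2 / 232.2 = 4.2817

4.2817


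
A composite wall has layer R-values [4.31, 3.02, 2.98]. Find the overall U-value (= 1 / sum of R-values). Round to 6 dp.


R_total = 4.31 + 3.02 + 2.98 = 10.31
U = 1/10.31 = 0.096993

0.096993


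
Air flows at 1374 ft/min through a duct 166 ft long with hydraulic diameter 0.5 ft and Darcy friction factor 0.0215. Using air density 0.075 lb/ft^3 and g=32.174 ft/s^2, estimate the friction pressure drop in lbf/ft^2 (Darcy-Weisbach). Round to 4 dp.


v_fps = 1374/60 = 22.9 ft/s
dp = 0.0215*(166/0.5)*0.075*22.9^2/(2*32.174) = 4.3629 lbf/ft^2

4.3629 lbf/ft^2


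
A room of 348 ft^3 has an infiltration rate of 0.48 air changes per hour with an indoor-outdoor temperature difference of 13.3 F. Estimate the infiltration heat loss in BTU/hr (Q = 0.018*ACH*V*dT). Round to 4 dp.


Q = 0.018 * 0.48 * 348 * 13.3 = 39.9894 BTU/hr

39.9894 BTU/hr


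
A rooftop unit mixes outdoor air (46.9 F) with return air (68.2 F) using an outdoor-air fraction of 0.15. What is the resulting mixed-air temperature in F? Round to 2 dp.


T_mix = 0.15*46.9 + 0.85*68.2 = 65.01 F

65.01 F


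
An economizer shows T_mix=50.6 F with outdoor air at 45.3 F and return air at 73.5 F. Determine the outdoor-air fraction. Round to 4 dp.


frac = (50.6 - 73.5) / (45.3 - 73.5) = 0.8121

0.8121


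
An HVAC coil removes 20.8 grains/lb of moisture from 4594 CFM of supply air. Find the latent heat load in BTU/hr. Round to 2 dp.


Q = 0.68 * 4594 * 20.8 = 64977.54 BTU/hr

64977.54 BTU/hr


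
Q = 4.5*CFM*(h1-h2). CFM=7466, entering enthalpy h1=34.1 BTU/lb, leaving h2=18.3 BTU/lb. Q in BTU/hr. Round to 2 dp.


Q = 4.5 * 7466 * (34.1 - 18.3) = 530832.60 BTU/hr

530832.60 BTU/hr


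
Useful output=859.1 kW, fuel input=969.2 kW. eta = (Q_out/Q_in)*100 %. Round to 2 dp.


eta = (859.1/969.2)*100 = 88.64 %

88.64 %


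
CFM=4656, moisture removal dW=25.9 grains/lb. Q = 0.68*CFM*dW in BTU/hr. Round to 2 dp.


Q = 0.68 * 4656 * 25.9 = 82001.47 BTU/hr

82001.47 BTU/hr


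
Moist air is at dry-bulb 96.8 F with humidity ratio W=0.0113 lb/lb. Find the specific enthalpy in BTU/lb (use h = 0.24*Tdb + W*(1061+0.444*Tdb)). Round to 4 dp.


h = 0.24*96.8 + 0.0113*(1061+0.444*96.8) = 35.7070 BTU/lb

35.7070 BTU/lb


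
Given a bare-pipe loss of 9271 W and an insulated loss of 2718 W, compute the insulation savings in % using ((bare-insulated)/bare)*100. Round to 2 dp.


Savings = ((9271-2718)/9271)*100 = 70.68 %

70.68 %


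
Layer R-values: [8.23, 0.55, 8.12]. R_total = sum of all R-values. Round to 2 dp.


R_total = 8.23 + 0.55 + 8.12 = 16.90

16.90


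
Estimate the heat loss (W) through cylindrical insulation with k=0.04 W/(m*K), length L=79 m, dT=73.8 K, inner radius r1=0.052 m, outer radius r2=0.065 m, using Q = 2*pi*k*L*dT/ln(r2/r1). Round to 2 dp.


Q = 2*pi*0.04*79*73.8/ln(0.065/0.052) = 6566.58 W

6566.58 W


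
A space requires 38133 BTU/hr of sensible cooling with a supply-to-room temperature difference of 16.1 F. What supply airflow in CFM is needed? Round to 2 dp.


CFM = 38133 / (1.08 * 16.1) = 2193.06

2193.06 CFM


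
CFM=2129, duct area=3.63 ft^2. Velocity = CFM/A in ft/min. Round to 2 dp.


V = 2129 / 3.63 = 586.50 ft/min

586.50 ft/min


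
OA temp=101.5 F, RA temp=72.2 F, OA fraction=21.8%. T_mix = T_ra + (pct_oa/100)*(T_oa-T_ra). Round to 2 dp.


T_mix = 72.2 + (21.8/100)*(101.5-72.2) = 78.59 F

78.59 F


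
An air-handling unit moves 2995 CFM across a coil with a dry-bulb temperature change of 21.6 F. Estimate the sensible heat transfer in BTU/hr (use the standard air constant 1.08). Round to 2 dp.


Q = 1.08 * 2995 * 21.6 = 69867.36 BTU/hr

69867.36 BTU/hr


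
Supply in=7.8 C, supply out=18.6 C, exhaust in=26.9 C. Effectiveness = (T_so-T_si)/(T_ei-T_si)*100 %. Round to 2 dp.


eff = (18.6-7.8)/(26.9-7.8)*100 = 56.54 %

56.54 %


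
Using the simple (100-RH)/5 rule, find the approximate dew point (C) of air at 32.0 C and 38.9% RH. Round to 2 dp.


Td = 32.0 - (100-38.9)/5 = 19.78 C

19.78 C


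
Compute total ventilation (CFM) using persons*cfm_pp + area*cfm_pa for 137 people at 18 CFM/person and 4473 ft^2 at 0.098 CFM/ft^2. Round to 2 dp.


Total = 137*18 + 4473*0.098 = 2904.35 CFM

2904.35 CFM


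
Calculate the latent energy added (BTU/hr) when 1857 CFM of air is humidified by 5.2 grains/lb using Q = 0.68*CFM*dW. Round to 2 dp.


Q = 0.68 * 1857 * 5.2 = 6566.35 BTU/hr

6566.35 BTU/hr


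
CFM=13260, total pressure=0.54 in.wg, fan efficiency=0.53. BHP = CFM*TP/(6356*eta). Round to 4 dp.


BHP = 13260 * 0.54 / (6356 * 0.53) = 2.1256 hp

2.1256 hp


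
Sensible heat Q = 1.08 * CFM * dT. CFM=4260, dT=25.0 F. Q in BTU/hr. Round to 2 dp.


Q = 1.08 * 4260 * 25.0 = 115020.00 BTU/hr

115020.00 BTU/hr


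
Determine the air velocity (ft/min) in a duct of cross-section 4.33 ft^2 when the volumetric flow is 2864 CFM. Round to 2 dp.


V = 2864 / 4.33 = 661.43 ft/min

661.43 ft/min


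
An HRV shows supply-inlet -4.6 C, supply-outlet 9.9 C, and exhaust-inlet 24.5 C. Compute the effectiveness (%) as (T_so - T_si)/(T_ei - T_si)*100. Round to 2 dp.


eff = (9.9-(-4.6))/(24.5-(-4.6))*100 = 49.83 %

49.83 %


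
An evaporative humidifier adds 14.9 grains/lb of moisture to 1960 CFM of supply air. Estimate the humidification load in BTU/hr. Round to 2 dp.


Q = 0.68 * 1960 * 14.9 = 19858.72 BTU/hr

19858.72 BTU/hr


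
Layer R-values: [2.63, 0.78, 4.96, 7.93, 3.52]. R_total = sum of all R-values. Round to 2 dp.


R_total = 2.63 + 0.78 + 4.96 + 7.93 + 3.52 = 19.82

19.82


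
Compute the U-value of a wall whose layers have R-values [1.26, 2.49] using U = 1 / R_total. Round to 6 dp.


R_total = 1.26 + 2.49 = 3.75
U = 1/3.75 = 0.266667

0.266667


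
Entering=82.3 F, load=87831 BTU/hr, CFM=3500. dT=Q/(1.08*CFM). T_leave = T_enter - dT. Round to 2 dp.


dT = 87831/(1.08*3500) = 23.2357
T_leave = 82.3 - 23.2357 = 59.06 F

59.06 F


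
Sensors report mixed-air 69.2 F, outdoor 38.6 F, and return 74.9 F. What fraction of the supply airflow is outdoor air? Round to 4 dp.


frac = (69.2 - 74.9) / (38.6 - 74.9) = 0.1570

0.1570


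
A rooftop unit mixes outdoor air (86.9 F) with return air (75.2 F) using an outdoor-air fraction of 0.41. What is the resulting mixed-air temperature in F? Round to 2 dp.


T_mix = 0.41*86.9 + 0.59*75.2 = 80.00 F

80.00 F


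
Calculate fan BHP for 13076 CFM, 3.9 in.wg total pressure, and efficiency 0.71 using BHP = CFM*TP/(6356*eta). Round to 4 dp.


BHP = 13076 * 3.9 / (6356 * 0.71) = 11.3005 hp

11.3005 hp


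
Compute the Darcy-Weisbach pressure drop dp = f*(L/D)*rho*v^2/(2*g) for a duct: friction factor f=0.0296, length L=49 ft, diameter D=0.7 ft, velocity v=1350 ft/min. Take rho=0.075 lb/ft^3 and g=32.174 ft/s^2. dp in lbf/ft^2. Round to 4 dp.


v_fps = 1350/60 = 22.5 ft/s
dp = 0.0296*(49/0.7)*0.075*22.5^2/(2*32.174) = 1.2226 lbf/ft^2

1.2226 lbf/ft^2


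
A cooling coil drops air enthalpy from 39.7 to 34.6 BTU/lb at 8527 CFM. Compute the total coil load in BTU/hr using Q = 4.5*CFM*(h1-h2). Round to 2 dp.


Q = 4.5 * 8527 * (39.7 - 34.6) = 195694.65 BTU/hr

195694.65 BTU/hr


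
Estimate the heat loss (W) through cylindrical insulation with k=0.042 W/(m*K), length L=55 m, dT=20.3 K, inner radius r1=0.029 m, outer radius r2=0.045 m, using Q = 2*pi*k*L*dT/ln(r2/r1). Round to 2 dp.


Q = 2*pi*0.042*55*20.3/ln(0.045/0.029) = 670.60 W

670.60 W
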